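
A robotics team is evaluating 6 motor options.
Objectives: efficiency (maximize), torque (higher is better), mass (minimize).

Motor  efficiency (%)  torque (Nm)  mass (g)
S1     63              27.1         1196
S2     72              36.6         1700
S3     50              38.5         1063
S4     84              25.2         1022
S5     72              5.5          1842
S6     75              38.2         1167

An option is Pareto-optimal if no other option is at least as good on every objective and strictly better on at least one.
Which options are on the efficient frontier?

S1: dominated by S6 (efficiency 75≥63, torque 38.2≥27.1, mass 1167≤1196).
S2: dominated by S6 (efficiency 75≥72, torque 38.2≥36.6, mass 1167≤1700).
S3: not dominated (best torque).
S4: not dominated (best efficiency).
S5: dominated by S2 (efficiency 72≥72, torque 36.6≥5.5, mass 1700≤1842).
S6: not dominated.

S3, S4, S6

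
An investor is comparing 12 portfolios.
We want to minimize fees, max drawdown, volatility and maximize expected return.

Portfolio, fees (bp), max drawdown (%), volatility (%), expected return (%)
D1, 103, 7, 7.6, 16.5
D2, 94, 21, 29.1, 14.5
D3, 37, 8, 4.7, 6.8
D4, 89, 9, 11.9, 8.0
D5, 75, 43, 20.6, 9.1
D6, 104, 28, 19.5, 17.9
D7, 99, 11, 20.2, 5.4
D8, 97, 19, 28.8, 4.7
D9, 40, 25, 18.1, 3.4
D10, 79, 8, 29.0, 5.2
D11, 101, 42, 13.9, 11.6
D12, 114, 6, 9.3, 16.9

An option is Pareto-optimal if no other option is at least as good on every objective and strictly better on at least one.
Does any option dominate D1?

D2: worse on max drawdown (21 vs 7).
D3: worse on max drawdown (8 vs 7).
D4: worse on max drawdown (9 vs 7).
D5: worse on max drawdown (43 vs 7).
D6: worse on fees (104 vs 103).
D7: worse on max drawdown (11 vs 7).
D8: worse on max drawdown (19 vs 7).
D9: worse on max drawdown (25 vs 7).
D10: worse on max drawdown (8 vs 7).
D11: worse on max drawdown (42 vs 7).
D12: worse on fees (114 vs 103).
No option is at least as good as D1 on every objective and strictly better on one.

No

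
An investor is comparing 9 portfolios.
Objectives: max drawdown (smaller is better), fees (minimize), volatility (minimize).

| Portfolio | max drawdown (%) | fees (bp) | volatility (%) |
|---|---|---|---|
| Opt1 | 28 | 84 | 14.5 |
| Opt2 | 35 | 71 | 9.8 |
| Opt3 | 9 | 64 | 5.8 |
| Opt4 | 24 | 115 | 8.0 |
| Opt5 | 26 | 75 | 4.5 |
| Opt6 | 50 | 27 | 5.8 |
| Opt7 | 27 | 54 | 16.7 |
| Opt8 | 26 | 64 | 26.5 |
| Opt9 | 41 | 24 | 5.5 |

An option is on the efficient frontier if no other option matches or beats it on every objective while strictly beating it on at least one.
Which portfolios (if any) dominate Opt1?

Opt3: max drawdown 9≤28, fees 64≤84, volatility 5.8≤14.5 — dominates Opt1.
Opt5: max drawdown 26≤28, fees 75≤84, volatility 4.5≤14.5 — dominates Opt1.
Others (Opt2, Opt4, Opt6, Opt7, Opt8, Opt9) are each worse than Opt1 on at least one objective.

Opt3, Opt5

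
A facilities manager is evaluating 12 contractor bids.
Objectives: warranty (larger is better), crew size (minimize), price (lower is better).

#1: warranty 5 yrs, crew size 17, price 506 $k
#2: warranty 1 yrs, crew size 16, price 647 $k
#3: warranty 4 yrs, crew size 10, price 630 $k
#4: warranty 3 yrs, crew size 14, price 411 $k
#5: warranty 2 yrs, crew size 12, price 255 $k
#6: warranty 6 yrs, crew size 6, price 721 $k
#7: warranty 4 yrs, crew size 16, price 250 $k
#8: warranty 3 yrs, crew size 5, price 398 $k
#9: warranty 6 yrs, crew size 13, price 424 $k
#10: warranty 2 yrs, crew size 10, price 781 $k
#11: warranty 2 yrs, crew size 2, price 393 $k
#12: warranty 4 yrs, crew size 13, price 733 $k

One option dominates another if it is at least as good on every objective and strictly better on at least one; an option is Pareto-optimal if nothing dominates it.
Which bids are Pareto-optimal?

#3, #5, #6, #7, #8, #9, #11

#1: dominated by #9 (warranty 6≥5, crew size 13≤17, price 424≤506).
#2: dominated by #3 (warranty 4≥1, crew size 10≤16, price 630≤647).
#3: not dominated.
#4: dominated by #8 (warranty 3≥3, crew size 5≤14, price 398≤411).
#5: not dominated.
#6: not dominated.
#7: not dominated (best price).
#8: not dominated.
#9: not dominated.
#10: dominated by #3 (warranty 4≥2, crew size 10≤10, price 630≤781).
#11: not dominated (best crew size).
#12: dominated by #3 (warranty 4≥4, crew size 10≤13, price 630≤733).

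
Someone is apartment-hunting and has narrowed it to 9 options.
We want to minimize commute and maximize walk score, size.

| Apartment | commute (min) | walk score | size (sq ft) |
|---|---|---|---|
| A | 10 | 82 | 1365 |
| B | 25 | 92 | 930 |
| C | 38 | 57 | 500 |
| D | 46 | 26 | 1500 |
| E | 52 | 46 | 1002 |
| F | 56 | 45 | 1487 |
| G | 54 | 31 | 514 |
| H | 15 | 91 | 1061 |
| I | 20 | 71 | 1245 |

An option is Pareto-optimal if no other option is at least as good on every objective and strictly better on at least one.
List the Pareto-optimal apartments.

A: not dominated (best commute).
B: not dominated (best walk score).
C: dominated by A (commute 10≤38, walk score 82≥57, size 1365≥500).
D: not dominated (best size).
E: dominated by A (commute 10≤52, walk score 82≥46, size 1365≥1002).
F: not dominated.
G: dominated by A (commute 10≤54, walk score 82≥31, size 1365≥514).
H: not dominated.
I: dominated by A (commute 10≤20, walk score 82≥71, size 1365≥1245).

A, B, D, F, H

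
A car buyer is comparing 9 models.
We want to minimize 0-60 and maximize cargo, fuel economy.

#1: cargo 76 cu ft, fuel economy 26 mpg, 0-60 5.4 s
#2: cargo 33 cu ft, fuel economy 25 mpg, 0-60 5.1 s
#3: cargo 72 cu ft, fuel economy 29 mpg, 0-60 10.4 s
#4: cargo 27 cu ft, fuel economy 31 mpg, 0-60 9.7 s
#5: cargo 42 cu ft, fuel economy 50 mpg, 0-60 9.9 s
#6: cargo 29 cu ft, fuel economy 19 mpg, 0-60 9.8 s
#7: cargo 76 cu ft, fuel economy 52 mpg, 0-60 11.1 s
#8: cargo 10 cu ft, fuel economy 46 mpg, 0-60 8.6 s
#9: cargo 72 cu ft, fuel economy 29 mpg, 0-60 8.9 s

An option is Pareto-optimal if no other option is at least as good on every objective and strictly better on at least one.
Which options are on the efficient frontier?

#1, #2, #4, #5, #7, #8, #9

#1: not dominated.
#2: not dominated (best 0-60).
#3: dominated by #9 (cargo 72≥72, fuel economy 29≥29, 0-60 8.9≤10.4).
#4: not dominated.
#5: not dominated.
#6: dominated by #1 (cargo 76≥29, fuel economy 26≥19, 0-60 5.4≤9.8).
#7: not dominated (best fuel economy).
#8: not dominated.
#9: not dominated.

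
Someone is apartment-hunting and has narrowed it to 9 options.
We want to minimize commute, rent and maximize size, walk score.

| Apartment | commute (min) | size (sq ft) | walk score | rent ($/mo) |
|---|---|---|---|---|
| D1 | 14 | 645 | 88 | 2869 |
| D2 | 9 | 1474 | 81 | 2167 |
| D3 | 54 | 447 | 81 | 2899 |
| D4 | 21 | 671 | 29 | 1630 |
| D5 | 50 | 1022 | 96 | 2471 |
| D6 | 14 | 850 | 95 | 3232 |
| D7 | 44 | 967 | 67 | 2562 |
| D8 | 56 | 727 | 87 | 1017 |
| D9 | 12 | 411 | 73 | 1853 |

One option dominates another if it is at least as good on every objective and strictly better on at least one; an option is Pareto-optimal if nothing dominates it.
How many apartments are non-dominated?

D1: not dominated.
D2: not dominated (best commute).
D3: dominated by D1 (commute 14≤54, size 645≥447, walk score 88≥81, rent 2869≤2899).
D4: not dominated.
D5: not dominated (best walk score).
D6: not dominated.
D7: dominated by D2 (commute 9≤44, size 1474≥967, walk score 81≥67, rent 2167≤2562).
D8: not dominated (best rent).
D9: not dominated.
Pareto-optimal: D1, D2, D4, D5, D6, D8, D9 → 7.

7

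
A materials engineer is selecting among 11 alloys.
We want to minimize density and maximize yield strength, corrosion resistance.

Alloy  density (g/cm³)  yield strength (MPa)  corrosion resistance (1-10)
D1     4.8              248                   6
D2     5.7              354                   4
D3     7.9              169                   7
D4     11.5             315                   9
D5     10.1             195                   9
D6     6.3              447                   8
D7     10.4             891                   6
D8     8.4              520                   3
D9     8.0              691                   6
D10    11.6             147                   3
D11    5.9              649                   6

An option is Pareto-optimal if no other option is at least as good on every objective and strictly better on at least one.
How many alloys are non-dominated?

8

D1: not dominated (best density).
D2: not dominated.
D3: dominated by D6 (density 6.3≤7.9, yield strength 447≥169, corrosion resistance 8≥7).
D4: not dominated.
D5: not dominated.
D6: not dominated.
D7: not dominated (best yield strength).
D8: dominated by D9 (density 8.0≤8.4, yield strength 691≥520, corrosion resistance 6≥3).
D9: not dominated.
D10: dominated by D1 (density 4.8≤11.6, yield strength 248≥147, corrosion resistance 6≥3).
D11: not dominated.
Pareto-optimal: D1, D2, D4, D5, D6, D7, D9, D11 → 8.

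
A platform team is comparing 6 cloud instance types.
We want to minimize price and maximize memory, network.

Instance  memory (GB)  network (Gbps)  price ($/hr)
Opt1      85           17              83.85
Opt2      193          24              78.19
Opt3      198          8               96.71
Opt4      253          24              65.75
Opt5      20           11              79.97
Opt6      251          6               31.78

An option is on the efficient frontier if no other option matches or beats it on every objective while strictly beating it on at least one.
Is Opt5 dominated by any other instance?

Opt2 vs Opt5: memory 193≥20, network 24≥11, price 78.19≤79.97 — Opt2 is at least as good on every objective and strictly better on at least one, so Opt2 dominates Opt5.

Yes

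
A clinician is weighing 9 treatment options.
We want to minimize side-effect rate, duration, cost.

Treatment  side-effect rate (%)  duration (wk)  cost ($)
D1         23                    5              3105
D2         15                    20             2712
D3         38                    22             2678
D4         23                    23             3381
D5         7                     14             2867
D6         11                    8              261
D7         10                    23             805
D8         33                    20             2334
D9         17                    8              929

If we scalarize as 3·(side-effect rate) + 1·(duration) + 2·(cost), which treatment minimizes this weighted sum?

D1: 3·23 + 1·5 + 2·3105 = 6284
D2: 3·15 + 1·20 + 2·2712 = 5489
D3: 3·38 + 1·22 + 2·2678 = 5492
D4: 3·23 + 1·23 + 2·3381 = 6854
D5: 3·7 + 1·14 + 2·2867 = 5769
D6: 3·11 + 1·8 + 2·261 = 563
D7: 3·10 + 1·23 + 2·805 = 1663
D8: 3·33 + 1·20 + 2·2334 = 4787
D9: 3·17 + 1·8 + 2·929 = 1917
Lowest: D6 at 563.

D6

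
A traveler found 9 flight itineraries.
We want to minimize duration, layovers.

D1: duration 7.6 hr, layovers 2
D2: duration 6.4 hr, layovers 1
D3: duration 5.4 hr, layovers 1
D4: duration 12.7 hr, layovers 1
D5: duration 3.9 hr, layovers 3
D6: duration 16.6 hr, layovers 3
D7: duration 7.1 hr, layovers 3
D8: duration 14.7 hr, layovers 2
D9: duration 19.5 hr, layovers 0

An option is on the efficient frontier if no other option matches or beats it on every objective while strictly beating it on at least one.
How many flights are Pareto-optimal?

D1: dominated by D2 (duration 6.4≤7.6, layovers 1≤2).
D2: dominated by D3 (duration 5.4≤6.4, layovers 1≤1).
D3: not dominated.
D4: dominated by D2 (duration 6.4≤12.7, layovers 1≤1).
D5: not dominated (best duration).
D6: dominated by D1 (duration 7.6≤16.6, layovers 2≤3).
D7: dominated by D2 (duration 6.4≤7.1, layovers 1≤3).
D8: dominated by D1 (duration 7.6≤14.7, layovers 2≤2).
D9: not dominated (best layovers).
Pareto-optimal: D3, D5, D9 → 3.

3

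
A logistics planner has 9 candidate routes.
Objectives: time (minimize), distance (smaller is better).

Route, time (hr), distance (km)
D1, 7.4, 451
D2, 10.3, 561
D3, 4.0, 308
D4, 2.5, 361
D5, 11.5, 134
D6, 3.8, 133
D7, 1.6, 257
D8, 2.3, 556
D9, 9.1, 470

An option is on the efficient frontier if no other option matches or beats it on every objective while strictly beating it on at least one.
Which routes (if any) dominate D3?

D6: time 3.8≤4.0, distance 133≤308 — dominates D3.
D7: time 1.6≤4.0, distance 257≤308 — dominates D3.
Others (D1, D2, D4, D5, D8, D9) are each worse than D3 on at least one objective.

D6, D7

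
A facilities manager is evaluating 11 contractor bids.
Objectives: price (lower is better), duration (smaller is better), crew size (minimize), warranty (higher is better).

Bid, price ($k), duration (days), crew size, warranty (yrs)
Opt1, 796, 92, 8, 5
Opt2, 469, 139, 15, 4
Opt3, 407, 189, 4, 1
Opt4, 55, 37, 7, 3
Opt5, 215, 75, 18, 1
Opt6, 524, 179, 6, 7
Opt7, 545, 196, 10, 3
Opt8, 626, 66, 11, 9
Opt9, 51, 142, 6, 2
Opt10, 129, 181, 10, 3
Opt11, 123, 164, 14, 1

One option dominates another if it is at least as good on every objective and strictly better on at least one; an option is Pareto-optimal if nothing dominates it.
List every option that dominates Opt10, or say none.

Opt4: price 55≤129, duration 37≤181, crew size 7≤10, warranty 3≥3 — dominates Opt10.
Others (Opt1, Opt2, Opt3, Opt5, Opt6, Opt7, Opt8, Opt9, Opt11) are each worse than Opt10 on at least one objective.

Opt4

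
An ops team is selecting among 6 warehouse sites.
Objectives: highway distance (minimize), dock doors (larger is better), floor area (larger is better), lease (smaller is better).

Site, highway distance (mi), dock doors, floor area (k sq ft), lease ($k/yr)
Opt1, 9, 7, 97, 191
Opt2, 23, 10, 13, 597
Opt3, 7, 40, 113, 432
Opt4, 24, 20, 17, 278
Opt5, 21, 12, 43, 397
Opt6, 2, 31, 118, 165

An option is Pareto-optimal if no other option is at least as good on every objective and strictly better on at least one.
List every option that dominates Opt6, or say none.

none

Opt1: worse on highway distance (9 vs 2).
Opt2: worse on highway distance (23 vs 2).
Opt3: worse on highway distance (7 vs 2).
Opt4: worse on highway distance (24 vs 2).
Opt5: worse on highway distance (21 vs 2).
No option dominates Opt6.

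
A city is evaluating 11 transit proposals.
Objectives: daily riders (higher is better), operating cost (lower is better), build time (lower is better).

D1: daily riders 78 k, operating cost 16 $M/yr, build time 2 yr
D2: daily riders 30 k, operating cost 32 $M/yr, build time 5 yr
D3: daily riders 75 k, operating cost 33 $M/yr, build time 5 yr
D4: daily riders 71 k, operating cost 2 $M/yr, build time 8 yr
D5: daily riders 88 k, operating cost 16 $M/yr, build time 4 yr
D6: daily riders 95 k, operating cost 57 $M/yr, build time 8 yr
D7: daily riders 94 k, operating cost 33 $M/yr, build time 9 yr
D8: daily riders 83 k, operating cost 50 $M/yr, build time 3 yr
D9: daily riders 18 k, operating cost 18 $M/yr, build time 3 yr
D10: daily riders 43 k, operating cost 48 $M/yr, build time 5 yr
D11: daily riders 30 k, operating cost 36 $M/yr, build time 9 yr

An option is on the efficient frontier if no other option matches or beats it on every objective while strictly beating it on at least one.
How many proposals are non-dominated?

6

D1: not dominated (best build time).
D2: dominated by D1 (daily riders 78≥30, operating cost 16≤32, build time 2≤5).
D3: dominated by D1 (daily riders 78≥75, operating cost 16≤33, build time 2≤5).
D4: not dominated (best operating cost).
D5: not dominated.
D6: not dominated (best daily riders).
D7: not dominated.
D8: not dominated.
D9: dominated by D1 (daily riders 78≥18, operating cost 16≤18, build time 2≤3).
D10: dominated by D1 (daily riders 78≥43, operating cost 16≤48, build time 2≤5).
D11: dominated by D1 (daily riders 78≥30, operating cost 16≤36, build time 2≤9).
Pareto-optimal: D1, D4, D5, D6, D7, D8 → 6.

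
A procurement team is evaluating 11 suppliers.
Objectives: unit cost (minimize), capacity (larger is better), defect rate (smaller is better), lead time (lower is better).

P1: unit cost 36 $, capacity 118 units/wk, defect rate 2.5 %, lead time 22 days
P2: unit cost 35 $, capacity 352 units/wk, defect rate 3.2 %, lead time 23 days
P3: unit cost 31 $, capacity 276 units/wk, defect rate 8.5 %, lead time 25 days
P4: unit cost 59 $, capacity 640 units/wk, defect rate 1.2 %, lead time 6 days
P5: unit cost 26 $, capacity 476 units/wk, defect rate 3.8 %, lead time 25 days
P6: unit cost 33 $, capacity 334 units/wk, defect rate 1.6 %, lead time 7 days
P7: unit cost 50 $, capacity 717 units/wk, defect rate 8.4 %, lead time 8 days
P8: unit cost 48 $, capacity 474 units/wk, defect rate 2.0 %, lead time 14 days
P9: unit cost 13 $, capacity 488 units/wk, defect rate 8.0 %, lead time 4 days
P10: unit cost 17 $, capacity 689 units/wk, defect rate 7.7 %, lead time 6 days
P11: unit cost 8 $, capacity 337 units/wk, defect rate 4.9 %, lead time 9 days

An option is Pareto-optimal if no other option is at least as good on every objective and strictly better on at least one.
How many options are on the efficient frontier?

P1: dominated by P6 (unit cost 33≤36, capacity 334≥118, defect rate 1.6≤2.5, lead time 7≤22).
P2: not dominated.
P3: dominated by P5 (unit cost 26≤31, capacity 476≥276, defect rate 3.8≤8.5, lead time 25≤25).
P4: not dominated (best defect rate).
P5: not dominated.
P6: not dominated.
P7: not dominated (best capacity).
P8: not dominated.
P9: not dominated (best lead time).
P10: not dominated.
P11: not dominated (best unit cost).
Pareto-optimal: P2, P4, P5, P6, P7, P8, P9, P10, P11 → 9.

9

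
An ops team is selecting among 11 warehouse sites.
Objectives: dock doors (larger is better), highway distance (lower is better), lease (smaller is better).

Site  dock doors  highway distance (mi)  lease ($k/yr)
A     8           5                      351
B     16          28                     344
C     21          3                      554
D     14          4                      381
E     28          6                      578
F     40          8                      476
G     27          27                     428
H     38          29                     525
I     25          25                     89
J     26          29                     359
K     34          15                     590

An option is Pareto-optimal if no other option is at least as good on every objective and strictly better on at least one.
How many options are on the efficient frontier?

A: not dominated.
B: dominated by I (dock doors 25≥16, highway distance 25≤28, lease 89≤344).
C: not dominated (best highway distance).
D: not dominated.
E: not dominated.
F: not dominated (best dock doors).
G: not dominated.
H: dominated by F (dock doors 40≥38, highway distance 8≤29, lease 476≤525).
I: not dominated (best lease).
J: not dominated.
K: dominated by F (dock doors 40≥34, highway distance 8≤15, lease 476≤590).
Pareto-optimal: A, C, D, E, F, G, I, J → 8.

8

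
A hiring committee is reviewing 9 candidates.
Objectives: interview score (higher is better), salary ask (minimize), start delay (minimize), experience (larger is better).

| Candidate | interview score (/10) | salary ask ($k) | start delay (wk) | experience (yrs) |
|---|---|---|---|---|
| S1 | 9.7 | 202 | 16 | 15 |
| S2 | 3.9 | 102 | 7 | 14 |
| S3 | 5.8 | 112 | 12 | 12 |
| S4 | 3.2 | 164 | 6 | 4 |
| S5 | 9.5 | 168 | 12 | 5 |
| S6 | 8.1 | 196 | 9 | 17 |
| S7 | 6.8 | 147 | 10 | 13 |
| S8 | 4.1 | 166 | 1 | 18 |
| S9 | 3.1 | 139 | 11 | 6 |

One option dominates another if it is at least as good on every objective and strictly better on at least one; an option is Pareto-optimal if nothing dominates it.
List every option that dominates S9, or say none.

S2

S2: interview score 3.9≥3.1, salary ask 102≤139, start delay 7≤11, experience 14≥6 — dominates S9.
Others (S1, S3, S4, S5, S6, S7, S8) are each worse than S9 on at least one objective.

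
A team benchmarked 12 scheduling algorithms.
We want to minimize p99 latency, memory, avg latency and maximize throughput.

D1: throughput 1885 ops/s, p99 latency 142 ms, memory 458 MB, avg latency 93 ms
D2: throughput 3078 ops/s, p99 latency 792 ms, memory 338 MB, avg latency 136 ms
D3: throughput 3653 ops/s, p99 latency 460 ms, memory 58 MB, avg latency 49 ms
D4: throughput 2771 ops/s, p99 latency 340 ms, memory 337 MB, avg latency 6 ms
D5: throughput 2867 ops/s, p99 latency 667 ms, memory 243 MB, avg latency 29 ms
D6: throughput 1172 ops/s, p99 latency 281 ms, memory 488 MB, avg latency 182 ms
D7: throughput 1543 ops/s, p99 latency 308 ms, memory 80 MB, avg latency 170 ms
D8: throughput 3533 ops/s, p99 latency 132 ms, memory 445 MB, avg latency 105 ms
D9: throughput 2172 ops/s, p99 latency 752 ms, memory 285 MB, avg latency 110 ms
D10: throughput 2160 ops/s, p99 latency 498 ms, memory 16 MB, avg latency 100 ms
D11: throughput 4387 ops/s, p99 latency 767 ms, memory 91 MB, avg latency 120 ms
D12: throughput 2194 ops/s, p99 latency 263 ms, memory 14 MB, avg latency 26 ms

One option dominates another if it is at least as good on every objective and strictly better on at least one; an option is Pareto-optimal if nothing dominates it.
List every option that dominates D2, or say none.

D3: throughput 3653≥3078, p99 latency 460≤792, memory 58≤338, avg latency 49≤136 — dominates D2.
D11: throughput 4387≥3078, p99 latency 767≤792, memory 91≤338, avg latency 120≤136 — dominates D2.
Others (D1, D4, D5, D6, D7, D8, D9, D10, D12) are each worse than D2 on at least one objective.

D3, D11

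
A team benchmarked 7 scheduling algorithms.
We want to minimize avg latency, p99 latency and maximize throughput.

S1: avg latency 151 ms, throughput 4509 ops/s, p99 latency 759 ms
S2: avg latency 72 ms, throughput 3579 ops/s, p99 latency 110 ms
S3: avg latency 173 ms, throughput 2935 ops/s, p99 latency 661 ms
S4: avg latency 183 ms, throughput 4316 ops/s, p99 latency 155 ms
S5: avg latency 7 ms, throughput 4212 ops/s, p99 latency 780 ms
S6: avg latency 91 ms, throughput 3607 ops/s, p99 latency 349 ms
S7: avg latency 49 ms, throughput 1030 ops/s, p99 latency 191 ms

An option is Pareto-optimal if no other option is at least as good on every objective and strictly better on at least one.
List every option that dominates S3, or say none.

S2, S6

S2: avg latency 72≤173, throughput 3579≥2935, p99 latency 110≤661 — dominates S3.
S6: avg latency 91≤173, throughput 3607≥2935, p99 latency 349≤661 — dominates S3.
Others (S1, S4, S5, S7) are each worse than S3 on at least one objective.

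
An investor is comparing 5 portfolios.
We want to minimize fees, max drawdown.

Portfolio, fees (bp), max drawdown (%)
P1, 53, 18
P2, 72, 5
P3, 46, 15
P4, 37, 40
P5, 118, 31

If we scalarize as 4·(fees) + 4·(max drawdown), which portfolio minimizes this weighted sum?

P1: 4·53 + 4·18 = 284
P2: 4·72 + 4·5 = 308
P3: 4·46 + 4·15 = 244
P4: 4·37 + 4·40 = 308
P5: 4·118 + 4·31 = 596
Lowest: P3 at 244.

P3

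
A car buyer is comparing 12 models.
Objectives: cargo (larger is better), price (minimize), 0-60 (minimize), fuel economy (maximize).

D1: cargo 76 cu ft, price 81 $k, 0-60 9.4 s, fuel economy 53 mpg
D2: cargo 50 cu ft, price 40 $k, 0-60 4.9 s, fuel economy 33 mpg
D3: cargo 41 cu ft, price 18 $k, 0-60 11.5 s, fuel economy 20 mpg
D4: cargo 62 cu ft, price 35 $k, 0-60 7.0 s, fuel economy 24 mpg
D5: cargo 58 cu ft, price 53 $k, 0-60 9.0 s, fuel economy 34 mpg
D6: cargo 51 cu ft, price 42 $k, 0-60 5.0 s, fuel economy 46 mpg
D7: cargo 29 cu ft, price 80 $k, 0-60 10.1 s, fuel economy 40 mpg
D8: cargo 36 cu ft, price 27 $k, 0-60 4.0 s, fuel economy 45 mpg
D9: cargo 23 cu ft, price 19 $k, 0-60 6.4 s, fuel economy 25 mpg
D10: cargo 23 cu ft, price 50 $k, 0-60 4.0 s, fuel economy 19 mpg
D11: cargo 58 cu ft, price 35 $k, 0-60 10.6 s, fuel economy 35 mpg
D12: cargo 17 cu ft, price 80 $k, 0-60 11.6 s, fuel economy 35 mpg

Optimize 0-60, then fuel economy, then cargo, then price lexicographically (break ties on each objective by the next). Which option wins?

D8

First minimize 0-60: best is 4.0, kept {D8, D10}.
Then maximize fuel economy: best is 45, kept {D8}.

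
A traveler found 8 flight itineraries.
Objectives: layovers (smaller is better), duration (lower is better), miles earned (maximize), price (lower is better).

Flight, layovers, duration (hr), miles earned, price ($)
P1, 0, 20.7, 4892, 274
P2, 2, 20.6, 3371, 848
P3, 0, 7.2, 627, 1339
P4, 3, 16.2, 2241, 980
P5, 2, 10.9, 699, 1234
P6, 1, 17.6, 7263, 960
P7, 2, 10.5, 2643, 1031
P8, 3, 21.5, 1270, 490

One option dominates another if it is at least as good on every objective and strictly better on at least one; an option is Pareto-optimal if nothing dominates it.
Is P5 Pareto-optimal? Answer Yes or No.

No

P7 vs P5: layovers 2≤2, duration 10.5≤10.9, miles earned 2643≥699, price 1031≤1234 — P7 is at least as good on every objective and strictly better on at least one, so P7 dominates P5.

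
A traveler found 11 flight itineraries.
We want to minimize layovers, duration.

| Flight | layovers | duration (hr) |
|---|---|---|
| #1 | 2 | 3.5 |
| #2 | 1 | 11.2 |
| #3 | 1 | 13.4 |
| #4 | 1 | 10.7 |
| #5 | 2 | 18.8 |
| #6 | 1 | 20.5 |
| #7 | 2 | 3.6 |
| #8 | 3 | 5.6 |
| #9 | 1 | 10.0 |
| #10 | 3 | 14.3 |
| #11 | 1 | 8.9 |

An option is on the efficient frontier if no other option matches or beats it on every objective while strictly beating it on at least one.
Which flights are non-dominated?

#1, #11

#1: not dominated (best duration).
#2: dominated by #4 (layovers 1≤1, duration 10.7≤11.2).
#3: dominated by #2 (layovers 1≤1, duration 11.2≤13.4).
#4: dominated by #9 (layovers 1≤1, duration 10.0≤10.7).
#5: dominated by #1 (layovers 2≤2, duration 3.5≤18.8).
#6: dominated by #2 (layovers 1≤1, duration 11.2≤20.5).
#7: dominated by #1 (layovers 2≤2, duration 3.5≤3.6).
#8: dominated by #1 (layovers 2≤3, duration 3.5≤5.6).
#9: dominated by #11 (layovers 1≤1, duration 8.9≤10.0).
#10: dominated by #1 (layovers 2≤3, duration 3.5≤14.3).
#11: not dominated.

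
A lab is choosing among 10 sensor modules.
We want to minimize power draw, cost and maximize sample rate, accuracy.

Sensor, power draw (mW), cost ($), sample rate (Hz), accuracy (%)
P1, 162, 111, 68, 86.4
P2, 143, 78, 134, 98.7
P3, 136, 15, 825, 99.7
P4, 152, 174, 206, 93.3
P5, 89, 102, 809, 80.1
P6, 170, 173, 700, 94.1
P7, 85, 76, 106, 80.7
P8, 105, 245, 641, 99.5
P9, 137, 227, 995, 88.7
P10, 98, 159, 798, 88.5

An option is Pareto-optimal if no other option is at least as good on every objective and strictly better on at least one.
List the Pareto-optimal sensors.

P3, P5, P7, P8, P9, P10

P1: dominated by P2 (power draw 143≤162, cost 78≤111, sample rate 134≥68, accuracy 98.7≥86.4).
P2: dominated by P3 (power draw 136≤143, cost 15≤78, sample rate 825≥134, accuracy 99.7≥98.7).
P3: not dominated (best cost).
P4: dominated by P3 (power draw 136≤152, cost 15≤174, sample rate 825≥206, accuracy 99.7≥93.3).
P5: not dominated.
P6: dominated by P3 (power draw 136≤170, cost 15≤173, sample rate 825≥700, accuracy 99.7≥94.1).
P7: not dominated (best power draw).
P8: not dominated.
P9: not dominated (best sample rate).
P10: not dominated.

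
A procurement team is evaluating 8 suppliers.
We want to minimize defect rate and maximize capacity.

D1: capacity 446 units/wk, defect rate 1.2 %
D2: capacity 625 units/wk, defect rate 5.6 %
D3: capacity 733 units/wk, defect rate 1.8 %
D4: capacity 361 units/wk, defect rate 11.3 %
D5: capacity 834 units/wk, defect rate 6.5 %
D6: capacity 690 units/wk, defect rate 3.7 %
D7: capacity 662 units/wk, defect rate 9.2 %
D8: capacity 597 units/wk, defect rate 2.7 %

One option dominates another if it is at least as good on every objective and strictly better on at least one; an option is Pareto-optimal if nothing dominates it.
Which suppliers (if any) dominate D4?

D1: capacity 446≥361, defect rate 1.2≤11.3 — dominates D4.
D2: capacity 625≥361, defect rate 5.6≤11.3 — dominates D4.
D3: capacity 733≥361, defect rate 1.8≤11.3 — dominates D4.
D5: capacity 834≥361, defect rate 6.5≤11.3 — dominates D4.
D6: capacity 690≥361, defect rate 3.7≤11.3 — dominates D4.
D7: capacity 662≥361, defect rate 9.2≤11.3 — dominates D4.
D8: capacity 597≥361, defect rate 2.7≤11.3 — dominates D4.

D1, D2, D3, D5, D6, D7, D8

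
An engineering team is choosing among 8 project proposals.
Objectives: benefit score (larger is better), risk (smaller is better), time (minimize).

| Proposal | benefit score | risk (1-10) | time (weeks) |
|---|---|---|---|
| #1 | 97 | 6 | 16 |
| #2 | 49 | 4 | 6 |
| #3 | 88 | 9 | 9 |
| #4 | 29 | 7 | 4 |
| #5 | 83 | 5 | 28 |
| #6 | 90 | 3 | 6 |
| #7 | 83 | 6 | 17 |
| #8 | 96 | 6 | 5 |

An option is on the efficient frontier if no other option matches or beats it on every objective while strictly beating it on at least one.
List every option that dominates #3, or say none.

#6, #8

#6: benefit score 90≥88, risk 3≤9, time 6≤9 — dominates #3.
#8: benefit score 96≥88, risk 6≤9, time 5≤9 — dominates #3.
Others (#1, #2, #4, #5, #7) are each worse than #3 on at least one objective.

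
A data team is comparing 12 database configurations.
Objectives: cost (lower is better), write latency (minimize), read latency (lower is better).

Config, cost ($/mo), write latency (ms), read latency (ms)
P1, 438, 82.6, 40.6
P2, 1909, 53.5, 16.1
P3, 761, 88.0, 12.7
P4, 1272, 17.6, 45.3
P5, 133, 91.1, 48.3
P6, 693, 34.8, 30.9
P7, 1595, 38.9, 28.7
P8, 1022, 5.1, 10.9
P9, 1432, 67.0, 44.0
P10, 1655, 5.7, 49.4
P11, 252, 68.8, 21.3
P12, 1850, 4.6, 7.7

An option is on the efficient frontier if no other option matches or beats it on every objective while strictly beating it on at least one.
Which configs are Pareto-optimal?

P3, P5, P6, P8, P11, P12

P1: dominated by P11 (cost 252≤438, write latency 68.8≤82.6, read latency 21.3≤40.6).
P2: dominated by P8 (cost 1022≤1909, write latency 5.1≤53.5, read latency 10.9≤16.1).
P3: not dominated.
P4: dominated by P8 (cost 1022≤1272, write latency 5.1≤17.6, read latency 10.9≤45.3).
P5: not dominated (best cost).
P6: not dominated.
P7: dominated by P8 (cost 1022≤1595, write latency 5.1≤38.9, read latency 10.9≤28.7).
P8: not dominated.
P9: dominated by P6 (cost 693≤1432, write latency 34.8≤67.0, read latency 30.9≤44.0).
P10: dominated by P8 (cost 1022≤1655, write latency 5.1≤5.7, read latency 10.9≤49.4).
P11: not dominated.
P12: not dominated (best write latency).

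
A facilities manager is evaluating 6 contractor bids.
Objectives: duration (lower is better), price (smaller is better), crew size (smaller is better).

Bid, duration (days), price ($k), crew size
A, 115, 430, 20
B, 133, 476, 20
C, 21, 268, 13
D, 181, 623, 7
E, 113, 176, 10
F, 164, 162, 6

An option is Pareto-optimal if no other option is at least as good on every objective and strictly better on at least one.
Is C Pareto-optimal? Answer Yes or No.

A: worse on duration (115 vs 21).
B: worse on duration (133 vs 21).
D: worse on duration (181 vs 21).
E: worse on duration (113 vs 21).
F: worse on duration (164 vs 21).
No option is at least as good as C on every objective and strictly better on one.

Yes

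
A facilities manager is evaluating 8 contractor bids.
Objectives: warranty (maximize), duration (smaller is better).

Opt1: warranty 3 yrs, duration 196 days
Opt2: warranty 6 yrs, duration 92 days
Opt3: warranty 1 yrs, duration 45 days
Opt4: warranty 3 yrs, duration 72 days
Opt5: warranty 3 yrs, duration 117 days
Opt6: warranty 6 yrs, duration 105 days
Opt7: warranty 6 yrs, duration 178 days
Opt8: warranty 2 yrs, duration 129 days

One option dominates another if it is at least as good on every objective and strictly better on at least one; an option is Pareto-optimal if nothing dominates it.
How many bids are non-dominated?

Opt1: dominated by Opt2 (warranty 6≥3, duration 92≤196).
Opt2: not dominated.
Opt3: not dominated (best duration).
Opt4: not dominated.
Opt5: dominated by Opt2 (warranty 6≥3, duration 92≤117).
Opt6: dominated by Opt2 (warranty 6≥6, duration 92≤105).
Opt7: dominated by Opt2 (warranty 6≥6, duration 92≤178).
Opt8: dominated by Opt2 (warranty 6≥2, duration 92≤129).
Pareto-optimal: Opt2, Opt3, Opt4 → 3.

3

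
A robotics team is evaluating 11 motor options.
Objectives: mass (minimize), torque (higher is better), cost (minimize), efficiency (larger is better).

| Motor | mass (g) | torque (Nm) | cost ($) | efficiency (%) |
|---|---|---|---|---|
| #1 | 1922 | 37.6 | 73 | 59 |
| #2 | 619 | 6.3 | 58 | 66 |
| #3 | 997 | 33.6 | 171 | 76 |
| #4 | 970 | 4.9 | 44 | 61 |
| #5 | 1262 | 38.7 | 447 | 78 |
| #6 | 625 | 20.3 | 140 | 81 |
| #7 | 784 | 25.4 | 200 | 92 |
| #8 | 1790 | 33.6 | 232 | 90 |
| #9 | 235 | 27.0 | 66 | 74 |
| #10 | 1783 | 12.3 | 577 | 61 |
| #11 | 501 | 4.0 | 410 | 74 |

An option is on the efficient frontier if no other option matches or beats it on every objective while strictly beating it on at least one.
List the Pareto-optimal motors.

#1: not dominated.
#2: not dominated.
#3: not dominated.
#4: not dominated (best cost).
#5: not dominated (best torque).
#6: not dominated.
#7: not dominated (best efficiency).
#8: not dominated.
#9: not dominated (best mass).
#10: dominated by #3 (mass 997≤1783, torque 33.6≥12.3, cost 171≤577, efficiency 76≥61).
#11: dominated by #9 (mass 235≤501, torque 27.0≥4.0, cost 66≤410, efficiency 74≥74).

#1, #2, #3, #4, #5, #6, #7, #8, #9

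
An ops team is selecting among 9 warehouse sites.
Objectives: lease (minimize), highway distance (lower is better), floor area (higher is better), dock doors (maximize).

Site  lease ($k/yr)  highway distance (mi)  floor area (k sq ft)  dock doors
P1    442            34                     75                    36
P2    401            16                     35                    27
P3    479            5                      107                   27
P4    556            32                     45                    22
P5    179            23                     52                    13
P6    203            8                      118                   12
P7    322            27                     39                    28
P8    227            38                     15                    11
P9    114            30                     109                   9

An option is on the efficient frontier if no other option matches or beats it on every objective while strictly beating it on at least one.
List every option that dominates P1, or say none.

none

P2: worse on floor area (35 vs 75).
P3: worse on lease (479 vs 442).
P4: worse on lease (556 vs 442).
P5: worse on floor area (52 vs 75).
P6: worse on dock doors (12 vs 36).
P7: worse on floor area (39 vs 75).
P8: worse on highway distance (38 vs 34).
P9: worse on dock doors (9 vs 36).
No option dominates P1.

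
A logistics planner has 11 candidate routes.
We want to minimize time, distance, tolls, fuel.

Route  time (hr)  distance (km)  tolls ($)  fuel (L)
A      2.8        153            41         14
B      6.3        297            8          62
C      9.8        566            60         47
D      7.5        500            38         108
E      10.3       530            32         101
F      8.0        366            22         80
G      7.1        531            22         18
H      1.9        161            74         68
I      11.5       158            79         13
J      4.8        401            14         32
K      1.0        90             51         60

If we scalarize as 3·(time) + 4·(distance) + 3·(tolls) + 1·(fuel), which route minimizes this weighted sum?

A: 3·2.8 + 4·153 + 3·41 + 1·14 = 757.4
B: 3·6.3 + 4·297 + 3·8 + 1·62 = 1292.9
C: 3·9.8 + 4·566 + 3·60 + 1·47 = 2520.4
D: 3·7.5 + 4·500 + 3·38 + 1·108 = 2244.5
E: 3·10.3 + 4·530 + 3·32 + 1·101 = 2347.9
F: 3·8.0 + 4·366 + 3·22 + 1·80 = 1634.0
G: 3·7.1 + 4·531 + 3·22 + 1·18 = 2229.3
H: 3·1.9 + 4·161 + 3·74 + 1·68 = 939.7
I: 3·11.5 + 4·158 + 3·79 + 1·13 = 916.5
J: 3·4.8 + 4·401 + 3·14 + 1·32 = 1692.4
K: 3·1.0 + 4·90 + 3·51 + 1·60 = 576.0
Lowest: K at 576.0.

K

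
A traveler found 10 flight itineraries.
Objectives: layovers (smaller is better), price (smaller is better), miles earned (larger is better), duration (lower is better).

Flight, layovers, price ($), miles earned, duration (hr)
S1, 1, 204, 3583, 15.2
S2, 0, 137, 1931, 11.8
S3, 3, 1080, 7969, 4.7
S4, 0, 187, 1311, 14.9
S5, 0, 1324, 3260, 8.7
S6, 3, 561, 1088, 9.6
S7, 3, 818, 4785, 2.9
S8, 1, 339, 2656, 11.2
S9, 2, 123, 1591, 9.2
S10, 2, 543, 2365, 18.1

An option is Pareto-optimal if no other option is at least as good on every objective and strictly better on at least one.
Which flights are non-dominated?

S1: not dominated.
S2: not dominated.
S3: not dominated (best miles earned).
S4: dominated by S2 (layovers 0≤0, price 137≤187, miles earned 1931≥1311, duration 11.8≤14.9).
S5: not dominated.
S6: dominated by S9 (layovers 2≤3, price 123≤561, miles earned 1591≥1088, duration 9.2≤9.6).
S7: not dominated (best duration).
S8: not dominated.
S9: not dominated (best price).
S10: dominated by S1 (layovers 1≤2, price 204≤543, miles earned 3583≥2365, duration 15.2≤18.1).

S1, S2, S3, S5, S7, S8, S9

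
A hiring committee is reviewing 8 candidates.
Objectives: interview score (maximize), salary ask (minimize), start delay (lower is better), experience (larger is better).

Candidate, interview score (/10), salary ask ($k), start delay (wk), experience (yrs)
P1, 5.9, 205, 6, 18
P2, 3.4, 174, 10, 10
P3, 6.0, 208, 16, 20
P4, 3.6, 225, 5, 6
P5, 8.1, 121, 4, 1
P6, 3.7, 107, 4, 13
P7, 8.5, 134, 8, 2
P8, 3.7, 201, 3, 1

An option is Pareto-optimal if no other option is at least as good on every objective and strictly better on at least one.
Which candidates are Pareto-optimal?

P1, P3, P5, P6, P7, P8

P1: not dominated.
P2: dominated by P6 (interview score 3.7≥3.4, salary ask 107≤174, start delay 4≤10, experience 13≥10).
P3: not dominated (best experience).
P4: dominated by P6 (interview score 3.7≥3.6, salary ask 107≤225, start delay 4≤5, experience 13≥6).
P5: not dominated.
P6: not dominated (best salary ask).
P7: not dominated (best interview score).
P8: not dominated (best start delay).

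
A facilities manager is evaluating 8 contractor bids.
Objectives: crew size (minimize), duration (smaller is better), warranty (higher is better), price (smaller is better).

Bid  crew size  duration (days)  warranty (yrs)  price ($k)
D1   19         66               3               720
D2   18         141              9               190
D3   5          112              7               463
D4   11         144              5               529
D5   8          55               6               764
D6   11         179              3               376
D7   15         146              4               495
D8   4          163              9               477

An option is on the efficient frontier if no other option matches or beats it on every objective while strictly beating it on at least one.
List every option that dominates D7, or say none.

D3

D3: crew size 5≤15, duration 112≤146, warranty 7≥4, price 463≤495 — dominates D7.
Others (D1, D2, D4, D5, D6, D8) are each worse than D7 on at least one objective.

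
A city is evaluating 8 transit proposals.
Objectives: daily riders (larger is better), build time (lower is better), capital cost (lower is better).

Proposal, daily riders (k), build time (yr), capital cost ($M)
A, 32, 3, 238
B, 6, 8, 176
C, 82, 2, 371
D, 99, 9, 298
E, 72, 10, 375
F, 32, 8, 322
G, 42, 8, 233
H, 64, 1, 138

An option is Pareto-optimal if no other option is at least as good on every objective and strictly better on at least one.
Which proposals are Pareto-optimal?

C, D, H

A: dominated by H (daily riders 64≥32, build time 1≤3, capital cost 138≤238).
B: dominated by H (daily riders 64≥6, build time 1≤8, capital cost 138≤176).
C: not dominated.
D: not dominated (best daily riders).
E: dominated by C (daily riders 82≥72, build time 2≤10, capital cost 371≤375).
F: dominated by A (daily riders 32≥32, build time 3≤8, capital cost 238≤322).
G: dominated by H (daily riders 64≥42, build time 1≤8, capital cost 138≤233).
H: not dominated (best build time).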